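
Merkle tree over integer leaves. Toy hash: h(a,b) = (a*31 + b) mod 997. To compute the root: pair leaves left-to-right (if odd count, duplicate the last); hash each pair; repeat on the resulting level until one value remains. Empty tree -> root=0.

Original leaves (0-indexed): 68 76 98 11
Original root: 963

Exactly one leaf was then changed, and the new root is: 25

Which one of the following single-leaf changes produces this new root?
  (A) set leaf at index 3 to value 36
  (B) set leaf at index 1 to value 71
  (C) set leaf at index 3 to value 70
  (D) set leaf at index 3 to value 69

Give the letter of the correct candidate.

Original leaves: [68, 76, 98, 11]
Target new root: 25
Try each candidate change and compute the resulting root:
Candidate A: set leaf[3] = 36 -> leaves = [68, 76, 98, 36]
  L0: [68, 76, 98, 36]
  L1: h(68,76)=(68*31+76)%997=190 h(98,36)=(98*31+36)%997=83 -> [190, 83]
  L2: h(190,83)=(190*31+83)%997=988 -> [988]
  root = 988 != target 25
Candidate B: set leaf[1] = 71 -> leaves = [68, 71, 98, 11]
  L0: [68, 71, 98, 11]
  L1: h(68,71)=(68*31+71)%997=185 h(98,11)=(98*31+11)%997=58 -> [185, 58]
  L2: h(185,58)=(185*31+58)%997=808 -> [808]
  root = 808 != target 25
Candidate C: set leaf[3] = 70 -> leaves = [68, 76, 98, 70]
  L0: [68, 76, 98, 70]
  L1: h(68,76)=(68*31+76)%997=190 h(98,70)=(98*31+70)%997=117 -> [190, 117]
  L2: h(190,117)=(190*31+117)%997=25 -> [25]
  root = 25 == target 25  ** MATCH **
Candidate D: set leaf[3] = 69 -> leaves = [68, 76, 98, 69]
  L0: [68, 76, 98, 69]
  L1: h(68,76)=(68*31+76)%997=190 h(98,69)=(98*31+69)%997=116 -> [190, 116]
  L2: h(190,116)=(190*31+116)%997=24 -> [24]
  root = 24 != target 25
Candidate C produces the target root.

Answer: C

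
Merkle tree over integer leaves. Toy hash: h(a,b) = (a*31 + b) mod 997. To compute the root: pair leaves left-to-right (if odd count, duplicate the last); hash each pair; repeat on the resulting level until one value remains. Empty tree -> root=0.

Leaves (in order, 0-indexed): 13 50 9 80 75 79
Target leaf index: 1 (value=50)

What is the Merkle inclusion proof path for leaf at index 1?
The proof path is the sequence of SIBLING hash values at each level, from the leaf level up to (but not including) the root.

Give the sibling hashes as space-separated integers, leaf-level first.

Answer: 13 359 159

Derivation:
L0 (leaves): [13, 50, 9, 80, 75, 79], target index=1
L1: h(13,50)=(13*31+50)%997=453 [pair 0] h(9,80)=(9*31+80)%997=359 [pair 1] h(75,79)=(75*31+79)%997=410 [pair 2] -> [453, 359, 410]
  Sibling for proof at L0: 13
L2: h(453,359)=(453*31+359)%997=444 [pair 0] h(410,410)=(410*31+410)%997=159 [pair 1] -> [444, 159]
  Sibling for proof at L1: 359
L3: h(444,159)=(444*31+159)%997=962 [pair 0] -> [962]
  Sibling for proof at L2: 159
Root: 962
Proof path (sibling hashes from leaf to root): [13, 359, 159]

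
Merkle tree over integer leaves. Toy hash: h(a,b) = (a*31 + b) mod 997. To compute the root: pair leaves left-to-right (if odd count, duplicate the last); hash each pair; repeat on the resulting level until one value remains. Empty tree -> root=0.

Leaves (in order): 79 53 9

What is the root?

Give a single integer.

L0: [79, 53, 9]
L1: h(79,53)=(79*31+53)%997=508 h(9,9)=(9*31+9)%997=288 -> [508, 288]
L2: h(508,288)=(508*31+288)%997=84 -> [84]

Answer: 84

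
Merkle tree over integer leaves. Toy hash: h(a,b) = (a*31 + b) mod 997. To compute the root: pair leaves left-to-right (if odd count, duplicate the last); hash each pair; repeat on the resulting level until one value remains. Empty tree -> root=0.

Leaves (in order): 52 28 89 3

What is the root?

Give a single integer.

L0: [52, 28, 89, 3]
L1: h(52,28)=(52*31+28)%997=643 h(89,3)=(89*31+3)%997=768 -> [643, 768]
L2: h(643,768)=(643*31+768)%997=761 -> [761]

Answer: 761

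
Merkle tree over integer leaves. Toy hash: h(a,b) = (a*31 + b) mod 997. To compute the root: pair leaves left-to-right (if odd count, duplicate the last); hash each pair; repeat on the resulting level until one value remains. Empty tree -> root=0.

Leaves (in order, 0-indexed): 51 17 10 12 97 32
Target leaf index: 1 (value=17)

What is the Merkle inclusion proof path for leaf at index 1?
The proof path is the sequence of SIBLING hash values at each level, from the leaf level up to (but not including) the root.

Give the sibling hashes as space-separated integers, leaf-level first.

Answer: 51 322 539

Derivation:
L0 (leaves): [51, 17, 10, 12, 97, 32], target index=1
L1: h(51,17)=(51*31+17)%997=601 [pair 0] h(10,12)=(10*31+12)%997=322 [pair 1] h(97,32)=(97*31+32)%997=48 [pair 2] -> [601, 322, 48]
  Sibling for proof at L0: 51
L2: h(601,322)=(601*31+322)%997=10 [pair 0] h(48,48)=(48*31+48)%997=539 [pair 1] -> [10, 539]
  Sibling for proof at L1: 322
L3: h(10,539)=(10*31+539)%997=849 [pair 0] -> [849]
  Sibling for proof at L2: 539
Root: 849
Proof path (sibling hashes from leaf to root): [51, 322, 539]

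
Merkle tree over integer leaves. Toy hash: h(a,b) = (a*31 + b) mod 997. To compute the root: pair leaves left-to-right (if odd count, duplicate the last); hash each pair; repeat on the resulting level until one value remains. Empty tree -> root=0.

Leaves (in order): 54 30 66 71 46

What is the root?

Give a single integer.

Answer: 540

Derivation:
L0: [54, 30, 66, 71, 46]
L1: h(54,30)=(54*31+30)%997=707 h(66,71)=(66*31+71)%997=123 h(46,46)=(46*31+46)%997=475 -> [707, 123, 475]
L2: h(707,123)=(707*31+123)%997=106 h(475,475)=(475*31+475)%997=245 -> [106, 245]
L3: h(106,245)=(106*31+245)%997=540 -> [540]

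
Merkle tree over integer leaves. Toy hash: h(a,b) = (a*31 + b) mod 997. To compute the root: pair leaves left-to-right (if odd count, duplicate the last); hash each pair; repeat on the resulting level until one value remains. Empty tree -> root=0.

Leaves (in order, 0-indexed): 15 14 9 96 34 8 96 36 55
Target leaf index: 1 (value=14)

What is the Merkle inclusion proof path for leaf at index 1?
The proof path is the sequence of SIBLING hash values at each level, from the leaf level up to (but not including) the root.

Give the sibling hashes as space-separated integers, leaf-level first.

Answer: 15 375 42 661

Derivation:
L0 (leaves): [15, 14, 9, 96, 34, 8, 96, 36, 55], target index=1
L1: h(15,14)=(15*31+14)%997=479 [pair 0] h(9,96)=(9*31+96)%997=375 [pair 1] h(34,8)=(34*31+8)%997=65 [pair 2] h(96,36)=(96*31+36)%997=21 [pair 3] h(55,55)=(55*31+55)%997=763 [pair 4] -> [479, 375, 65, 21, 763]
  Sibling for proof at L0: 15
L2: h(479,375)=(479*31+375)%997=269 [pair 0] h(65,21)=(65*31+21)%997=42 [pair 1] h(763,763)=(763*31+763)%997=488 [pair 2] -> [269, 42, 488]
  Sibling for proof at L1: 375
L3: h(269,42)=(269*31+42)%997=405 [pair 0] h(488,488)=(488*31+488)%997=661 [pair 1] -> [405, 661]
  Sibling for proof at L2: 42
L4: h(405,661)=(405*31+661)%997=255 [pair 0] -> [255]
  Sibling for proof at L3: 661
Root: 255
Proof path (sibling hashes from leaf to root): [15, 375, 42, 661]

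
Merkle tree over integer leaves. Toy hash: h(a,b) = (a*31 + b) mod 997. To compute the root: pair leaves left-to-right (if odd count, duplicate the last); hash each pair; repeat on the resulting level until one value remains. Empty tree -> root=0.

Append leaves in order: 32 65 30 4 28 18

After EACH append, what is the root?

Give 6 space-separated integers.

Answer: 32 60 826 800 631 311

Derivation:
After append 32 (leaves=[32]):
  L0: [32]
  root=32
After append 65 (leaves=[32, 65]):
  L0: [32, 65]
  L1: h(32,65)=(32*31+65)%997=60 -> [60]
  root=60
After append 30 (leaves=[32, 65, 30]):
  L0: [32, 65, 30]
  L1: h(32,65)=(32*31+65)%997=60 h(30,30)=(30*31+30)%997=960 -> [60, 960]
  L2: h(60,960)=(60*31+960)%997=826 -> [826]
  root=826
After append 4 (leaves=[32, 65, 30, 4]):
  L0: [32, 65, 30, 4]
  L1: h(32,65)=(32*31+65)%997=60 h(30,4)=(30*31+4)%997=934 -> [60, 934]
  L2: h(60,934)=(60*31+934)%997=800 -> [800]
  root=800
After append 28 (leaves=[32, 65, 30, 4, 28]):
  L0: [32, 65, 30, 4, 28]
  L1: h(32,65)=(32*31+65)%997=60 h(30,4)=(30*31+4)%997=934 h(28,28)=(28*31+28)%997=896 -> [60, 934, 896]
  L2: h(60,934)=(60*31+934)%997=800 h(896,896)=(896*31+896)%997=756 -> [800, 756]
  L3: h(800,756)=(800*31+756)%997=631 -> [631]
  root=631
After append 18 (leaves=[32, 65, 30, 4, 28, 18]):
  L0: [32, 65, 30, 4, 28, 18]
  L1: h(32,65)=(32*31+65)%997=60 h(30,4)=(30*31+4)%997=934 h(28,18)=(28*31+18)%997=886 -> [60, 934, 886]
  L2: h(60,934)=(60*31+934)%997=800 h(886,886)=(886*31+886)%997=436 -> [800, 436]
  L3: h(800,436)=(800*31+436)%997=311 -> [311]
  root=311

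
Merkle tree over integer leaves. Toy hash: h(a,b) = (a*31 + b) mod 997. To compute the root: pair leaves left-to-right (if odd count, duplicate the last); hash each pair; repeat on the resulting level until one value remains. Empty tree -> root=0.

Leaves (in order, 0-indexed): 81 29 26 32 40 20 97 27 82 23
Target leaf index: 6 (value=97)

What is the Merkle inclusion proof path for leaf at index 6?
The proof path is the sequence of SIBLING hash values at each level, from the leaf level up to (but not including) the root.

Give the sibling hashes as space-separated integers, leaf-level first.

Answer: 27 263 815 462

Derivation:
L0 (leaves): [81, 29, 26, 32, 40, 20, 97, 27, 82, 23], target index=6
L1: h(81,29)=(81*31+29)%997=546 [pair 0] h(26,32)=(26*31+32)%997=838 [pair 1] h(40,20)=(40*31+20)%997=263 [pair 2] h(97,27)=(97*31+27)%997=43 [pair 3] h(82,23)=(82*31+23)%997=571 [pair 4] -> [546, 838, 263, 43, 571]
  Sibling for proof at L0: 27
L2: h(546,838)=(546*31+838)%997=815 [pair 0] h(263,43)=(263*31+43)%997=220 [pair 1] h(571,571)=(571*31+571)%997=326 [pair 2] -> [815, 220, 326]
  Sibling for proof at L1: 263
L3: h(815,220)=(815*31+220)%997=560 [pair 0] h(326,326)=(326*31+326)%997=462 [pair 1] -> [560, 462]
  Sibling for proof at L2: 815
L4: h(560,462)=(560*31+462)%997=873 [pair 0] -> [873]
  Sibling for proof at L3: 462
Root: 873
Proof path (sibling hashes from leaf to root): [27, 263, 815, 462]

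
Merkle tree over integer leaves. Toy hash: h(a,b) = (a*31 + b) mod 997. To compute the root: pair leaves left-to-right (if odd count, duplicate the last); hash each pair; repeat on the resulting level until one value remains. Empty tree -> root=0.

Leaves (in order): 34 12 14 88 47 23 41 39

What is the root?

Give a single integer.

Answer: 71

Derivation:
L0: [34, 12, 14, 88, 47, 23, 41, 39]
L1: h(34,12)=(34*31+12)%997=69 h(14,88)=(14*31+88)%997=522 h(47,23)=(47*31+23)%997=483 h(41,39)=(41*31+39)%997=313 -> [69, 522, 483, 313]
L2: h(69,522)=(69*31+522)%997=667 h(483,313)=(483*31+313)%997=331 -> [667, 331]
L3: h(667,331)=(667*31+331)%997=71 -> [71]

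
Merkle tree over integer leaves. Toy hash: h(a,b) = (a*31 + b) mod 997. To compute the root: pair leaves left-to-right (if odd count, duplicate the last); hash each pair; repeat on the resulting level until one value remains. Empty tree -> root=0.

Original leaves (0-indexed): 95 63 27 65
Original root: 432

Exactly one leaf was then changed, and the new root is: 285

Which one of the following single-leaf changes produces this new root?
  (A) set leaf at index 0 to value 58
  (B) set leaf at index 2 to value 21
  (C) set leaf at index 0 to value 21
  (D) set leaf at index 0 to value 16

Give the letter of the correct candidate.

Original leaves: [95, 63, 27, 65]
Target new root: 285
Try each candidate change and compute the resulting root:
Candidate A: set leaf[0] = 58 -> leaves = [58, 63, 27, 65]
  L0: [58, 63, 27, 65]
  L1: h(58,63)=(58*31+63)%997=864 h(27,65)=(27*31+65)%997=902 -> [864, 902]
  L2: h(864,902)=(864*31+902)%997=767 -> [767]
  root = 767 != target 285
Candidate B: set leaf[2] = 21 -> leaves = [95, 63, 21, 65]
  L0: [95, 63, 21, 65]
  L1: h(95,63)=(95*31+63)%997=17 h(21,65)=(21*31+65)%997=716 -> [17, 716]
  L2: h(17,716)=(17*31+716)%997=246 -> [246]
  root = 246 != target 285
Candidate C: set leaf[0] = 21 -> leaves = [21, 63, 27, 65]
  L0: [21, 63, 27, 65]
  L1: h(21,63)=(21*31+63)%997=714 h(27,65)=(27*31+65)%997=902 -> [714, 902]
  L2: h(714,902)=(714*31+902)%997=105 -> [105]
  root = 105 != target 285
Candidate D: set leaf[0] = 16 -> leaves = [16, 63, 27, 65]
  L0: [16, 63, 27, 65]
  L1: h(16,63)=(16*31+63)%997=559 h(27,65)=(27*31+65)%997=902 -> [559, 902]
  L2: h(559,902)=(559*31+902)%997=285 -> [285]
  root = 285 == target 285  ** MATCH **
Candidate D produces the target root.

Answer: D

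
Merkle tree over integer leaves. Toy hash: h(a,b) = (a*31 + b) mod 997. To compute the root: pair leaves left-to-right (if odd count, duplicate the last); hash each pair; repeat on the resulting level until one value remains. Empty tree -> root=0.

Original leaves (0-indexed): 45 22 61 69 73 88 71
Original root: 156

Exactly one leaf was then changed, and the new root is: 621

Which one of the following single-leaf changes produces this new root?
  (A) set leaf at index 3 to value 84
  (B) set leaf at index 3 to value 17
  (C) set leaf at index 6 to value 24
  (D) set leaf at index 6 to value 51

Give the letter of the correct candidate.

Answer: A

Derivation:
Original leaves: [45, 22, 61, 69, 73, 88, 71]
Target new root: 621
Try each candidate change and compute the resulting root:
Candidate A: set leaf[3] = 84 -> leaves = [45, 22, 61, 84, 73, 88, 71]
  L0: [45, 22, 61, 84, 73, 88, 71]
  L1: h(45,22)=(45*31+22)%997=420 h(61,84)=(61*31+84)%997=978 h(73,88)=(73*31+88)%997=357 h(71,71)=(71*31+71)%997=278 -> [420, 978, 357, 278]
  L2: h(420,978)=(420*31+978)%997=40 h(357,278)=(357*31+278)%997=378 -> [40, 378]
  L3: h(40,378)=(40*31+378)%997=621 -> [621]
  root = 621 == target 621  ** MATCH **
Candidate B: set leaf[3] = 17 -> leaves = [45, 22, 61, 17, 73, 88, 71]
  L0: [45, 22, 61, 17, 73, 88, 71]
  L1: h(45,22)=(45*31+22)%997=420 h(61,17)=(61*31+17)%997=911 h(73,88)=(73*31+88)%997=357 h(71,71)=(71*31+71)%997=278 -> [420, 911, 357, 278]
  L2: h(420,911)=(420*31+911)%997=970 h(357,278)=(357*31+278)%997=378 -> [970, 378]
  L3: h(970,378)=(970*31+378)%997=538 -> [538]
  root = 538 != target 621
Candidate C: set leaf[6] = 24 -> leaves = [45, 22, 61, 69, 73, 88, 24]
  L0: [45, 22, 61, 69, 73, 88, 24]
  L1: h(45,22)=(45*31+22)%997=420 h(61,69)=(61*31+69)%997=963 h(73,88)=(73*31+88)%997=357 h(24,24)=(24*31+24)%997=768 -> [420, 963, 357, 768]
  L2: h(420,963)=(420*31+963)%997=25 h(357,768)=(357*31+768)%997=868 -> [25, 868]
  L3: h(25,868)=(25*31+868)%997=646 -> [646]
  root = 646 != target 621
Candidate D: set leaf[6] = 51 -> leaves = [45, 22, 61, 69, 73, 88, 51]
  L0: [45, 22, 61, 69, 73, 88, 51]
  L1: h(45,22)=(45*31+22)%997=420 h(61,69)=(61*31+69)%997=963 h(73,88)=(73*31+88)%997=357 h(51,51)=(51*31+51)%997=635 -> [420, 963, 357, 635]
  L2: h(420,963)=(420*31+963)%997=25 h(357,635)=(357*31+635)%997=735 -> [25, 735]
  L3: h(25,735)=(25*31+735)%997=513 -> [513]
  root = 513 != target 621
Candidate A produces the target root.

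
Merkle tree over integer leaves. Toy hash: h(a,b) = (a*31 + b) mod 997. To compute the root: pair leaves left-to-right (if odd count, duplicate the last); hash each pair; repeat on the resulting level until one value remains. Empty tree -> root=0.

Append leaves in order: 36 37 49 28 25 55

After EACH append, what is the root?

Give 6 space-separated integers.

After append 36 (leaves=[36]):
  L0: [36]
  root=36
After append 37 (leaves=[36, 37]):
  L0: [36, 37]
  L1: h(36,37)=(36*31+37)%997=156 -> [156]
  root=156
After append 49 (leaves=[36, 37, 49]):
  L0: [36, 37, 49]
  L1: h(36,37)=(36*31+37)%997=156 h(49,49)=(49*31+49)%997=571 -> [156, 571]
  L2: h(156,571)=(156*31+571)%997=422 -> [422]
  root=422
After append 28 (leaves=[36, 37, 49, 28]):
  L0: [36, 37, 49, 28]
  L1: h(36,37)=(36*31+37)%997=156 h(49,28)=(49*31+28)%997=550 -> [156, 550]
  L2: h(156,550)=(156*31+550)%997=401 -> [401]
  root=401
After append 25 (leaves=[36, 37, 49, 28, 25]):
  L0: [36, 37, 49, 28, 25]
  L1: h(36,37)=(36*31+37)%997=156 h(49,28)=(49*31+28)%997=550 h(25,25)=(25*31+25)%997=800 -> [156, 550, 800]
  L2: h(156,550)=(156*31+550)%997=401 h(800,800)=(800*31+800)%997=675 -> [401, 675]
  L3: h(401,675)=(401*31+675)%997=145 -> [145]
  root=145
After append 55 (leaves=[36, 37, 49, 28, 25, 55]):
  L0: [36, 37, 49, 28, 25, 55]
  L1: h(36,37)=(36*31+37)%997=156 h(49,28)=(49*31+28)%997=550 h(25,55)=(25*31+55)%997=830 -> [156, 550, 830]
  L2: h(156,550)=(156*31+550)%997=401 h(830,830)=(830*31+830)%997=638 -> [401, 638]
  L3: h(401,638)=(401*31+638)%997=108 -> [108]
  root=108

Answer: 36 156 422 401 145 108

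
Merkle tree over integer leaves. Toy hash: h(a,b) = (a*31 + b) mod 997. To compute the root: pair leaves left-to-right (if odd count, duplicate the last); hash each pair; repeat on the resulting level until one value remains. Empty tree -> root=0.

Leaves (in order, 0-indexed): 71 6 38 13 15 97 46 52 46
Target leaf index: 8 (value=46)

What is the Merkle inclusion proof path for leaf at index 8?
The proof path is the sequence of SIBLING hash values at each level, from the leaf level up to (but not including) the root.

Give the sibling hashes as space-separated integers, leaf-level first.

L0 (leaves): [71, 6, 38, 13, 15, 97, 46, 52, 46], target index=8
L1: h(71,6)=(71*31+6)%997=213 [pair 0] h(38,13)=(38*31+13)%997=194 [pair 1] h(15,97)=(15*31+97)%997=562 [pair 2] h(46,52)=(46*31+52)%997=481 [pair 3] h(46,46)=(46*31+46)%997=475 [pair 4] -> [213, 194, 562, 481, 475]
  Sibling for proof at L0: 46
L2: h(213,194)=(213*31+194)%997=815 [pair 0] h(562,481)=(562*31+481)%997=954 [pair 1] h(475,475)=(475*31+475)%997=245 [pair 2] -> [815, 954, 245]
  Sibling for proof at L1: 475
L3: h(815,954)=(815*31+954)%997=297 [pair 0] h(245,245)=(245*31+245)%997=861 [pair 1] -> [297, 861]
  Sibling for proof at L2: 245
L4: h(297,861)=(297*31+861)%997=98 [pair 0] -> [98]
  Sibling for proof at L3: 297
Root: 98
Proof path (sibling hashes from leaf to root): [46, 475, 245, 297]

Answer: 46 475 245 297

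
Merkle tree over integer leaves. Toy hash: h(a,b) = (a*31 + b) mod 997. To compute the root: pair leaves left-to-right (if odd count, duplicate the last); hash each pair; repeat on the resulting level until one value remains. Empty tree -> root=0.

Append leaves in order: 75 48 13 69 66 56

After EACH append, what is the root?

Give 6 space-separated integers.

After append 75 (leaves=[75]):
  L0: [75]
  root=75
After append 48 (leaves=[75, 48]):
  L0: [75, 48]
  L1: h(75,48)=(75*31+48)%997=379 -> [379]
  root=379
After append 13 (leaves=[75, 48, 13]):
  L0: [75, 48, 13]
  L1: h(75,48)=(75*31+48)%997=379 h(13,13)=(13*31+13)%997=416 -> [379, 416]
  L2: h(379,416)=(379*31+416)%997=201 -> [201]
  root=201
After append 69 (leaves=[75, 48, 13, 69]):
  L0: [75, 48, 13, 69]
  L1: h(75,48)=(75*31+48)%997=379 h(13,69)=(13*31+69)%997=472 -> [379, 472]
  L2: h(379,472)=(379*31+472)%997=257 -> [257]
  root=257
After append 66 (leaves=[75, 48, 13, 69, 66]):
  L0: [75, 48, 13, 69, 66]
  L1: h(75,48)=(75*31+48)%997=379 h(13,69)=(13*31+69)%997=472 h(66,66)=(66*31+66)%997=118 -> [379, 472, 118]
  L2: h(379,472)=(379*31+472)%997=257 h(118,118)=(118*31+118)%997=785 -> [257, 785]
  L3: h(257,785)=(257*31+785)%997=776 -> [776]
  root=776
After append 56 (leaves=[75, 48, 13, 69, 66, 56]):
  L0: [75, 48, 13, 69, 66, 56]
  L1: h(75,48)=(75*31+48)%997=379 h(13,69)=(13*31+69)%997=472 h(66,56)=(66*31+56)%997=108 -> [379, 472, 108]
  L2: h(379,472)=(379*31+472)%997=257 h(108,108)=(108*31+108)%997=465 -> [257, 465]
  L3: h(257,465)=(257*31+465)%997=456 -> [456]
  root=456

Answer: 75 379 201 257 776 456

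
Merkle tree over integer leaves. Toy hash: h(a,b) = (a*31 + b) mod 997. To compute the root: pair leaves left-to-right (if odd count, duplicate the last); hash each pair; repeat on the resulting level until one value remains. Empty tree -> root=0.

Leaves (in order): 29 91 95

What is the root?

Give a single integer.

Answer: 829

Derivation:
L0: [29, 91, 95]
L1: h(29,91)=(29*31+91)%997=990 h(95,95)=(95*31+95)%997=49 -> [990, 49]
L2: h(990,49)=(990*31+49)%997=829 -> [829]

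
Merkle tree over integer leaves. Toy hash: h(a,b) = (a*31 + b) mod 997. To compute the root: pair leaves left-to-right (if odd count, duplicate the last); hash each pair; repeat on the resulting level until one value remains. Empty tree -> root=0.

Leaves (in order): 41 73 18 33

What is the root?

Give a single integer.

L0: [41, 73, 18, 33]
L1: h(41,73)=(41*31+73)%997=347 h(18,33)=(18*31+33)%997=591 -> [347, 591]
L2: h(347,591)=(347*31+591)%997=381 -> [381]

Answer: 381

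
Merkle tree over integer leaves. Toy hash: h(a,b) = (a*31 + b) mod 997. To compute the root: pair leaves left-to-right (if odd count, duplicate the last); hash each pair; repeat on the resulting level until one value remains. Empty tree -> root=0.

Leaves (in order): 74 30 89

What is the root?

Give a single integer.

L0: [74, 30, 89]
L1: h(74,30)=(74*31+30)%997=330 h(89,89)=(89*31+89)%997=854 -> [330, 854]
L2: h(330,854)=(330*31+854)%997=117 -> [117]

Answer: 117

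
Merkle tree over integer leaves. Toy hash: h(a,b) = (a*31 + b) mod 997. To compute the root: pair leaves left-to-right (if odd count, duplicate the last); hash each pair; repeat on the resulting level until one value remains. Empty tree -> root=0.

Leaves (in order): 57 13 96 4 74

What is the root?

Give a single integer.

Answer: 388

Derivation:
L0: [57, 13, 96, 4, 74]
L1: h(57,13)=(57*31+13)%997=783 h(96,4)=(96*31+4)%997=986 h(74,74)=(74*31+74)%997=374 -> [783, 986, 374]
L2: h(783,986)=(783*31+986)%997=334 h(374,374)=(374*31+374)%997=4 -> [334, 4]
L3: h(334,4)=(334*31+4)%997=388 -> [388]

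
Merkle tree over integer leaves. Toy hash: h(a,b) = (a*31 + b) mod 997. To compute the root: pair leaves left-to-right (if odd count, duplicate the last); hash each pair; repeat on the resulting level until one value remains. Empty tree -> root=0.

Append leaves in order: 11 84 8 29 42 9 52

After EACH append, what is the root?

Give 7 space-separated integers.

After append 11 (leaves=[11]):
  L0: [11]
  root=11
After append 84 (leaves=[11, 84]):
  L0: [11, 84]
  L1: h(11,84)=(11*31+84)%997=425 -> [425]
  root=425
After append 8 (leaves=[11, 84, 8]):
  L0: [11, 84, 8]
  L1: h(11,84)=(11*31+84)%997=425 h(8,8)=(8*31+8)%997=256 -> [425, 256]
  L2: h(425,256)=(425*31+256)%997=470 -> [470]
  root=470
After append 29 (leaves=[11, 84, 8, 29]):
  L0: [11, 84, 8, 29]
  L1: h(11,84)=(11*31+84)%997=425 h(8,29)=(8*31+29)%997=277 -> [425, 277]
  L2: h(425,277)=(425*31+277)%997=491 -> [491]
  root=491
After append 42 (leaves=[11, 84, 8, 29, 42]):
  L0: [11, 84, 8, 29, 42]
  L1: h(11,84)=(11*31+84)%997=425 h(8,29)=(8*31+29)%997=277 h(42,42)=(42*31+42)%997=347 -> [425, 277, 347]
  L2: h(425,277)=(425*31+277)%997=491 h(347,347)=(347*31+347)%997=137 -> [491, 137]
  L3: h(491,137)=(491*31+137)%997=403 -> [403]
  root=403
After append 9 (leaves=[11, 84, 8, 29, 42, 9]):
  L0: [11, 84, 8, 29, 42, 9]
  L1: h(11,84)=(11*31+84)%997=425 h(8,29)=(8*31+29)%997=277 h(42,9)=(42*31+9)%997=314 -> [425, 277, 314]
  L2: h(425,277)=(425*31+277)%997=491 h(314,314)=(314*31+314)%997=78 -> [491, 78]
  L3: h(491,78)=(491*31+78)%997=344 -> [344]
  root=344
After append 52 (leaves=[11, 84, 8, 29, 42, 9, 52]):
  L0: [11, 84, 8, 29, 42, 9, 52]
  L1: h(11,84)=(11*31+84)%997=425 h(8,29)=(8*31+29)%997=277 h(42,9)=(42*31+9)%997=314 h(52,52)=(52*31+52)%997=667 -> [425, 277, 314, 667]
  L2: h(425,277)=(425*31+277)%997=491 h(314,667)=(314*31+667)%997=431 -> [491, 431]
  L3: h(491,431)=(491*31+431)%997=697 -> [697]
  root=697

Answer: 11 425 470 491 403 344 697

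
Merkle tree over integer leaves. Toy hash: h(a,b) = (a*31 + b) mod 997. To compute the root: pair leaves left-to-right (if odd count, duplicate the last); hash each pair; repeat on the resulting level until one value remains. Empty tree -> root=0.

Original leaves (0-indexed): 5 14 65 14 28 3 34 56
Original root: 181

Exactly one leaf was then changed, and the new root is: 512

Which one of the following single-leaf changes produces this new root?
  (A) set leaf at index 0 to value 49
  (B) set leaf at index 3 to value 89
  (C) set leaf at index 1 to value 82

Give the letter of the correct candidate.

Answer: B

Derivation:
Original leaves: [5, 14, 65, 14, 28, 3, 34, 56]
Target new root: 512
Try each candidate change and compute the resulting root:
Candidate A: set leaf[0] = 49 -> leaves = [49, 14, 65, 14, 28, 3, 34, 56]
  L0: [49, 14, 65, 14, 28, 3, 34, 56]
  L1: h(49,14)=(49*31+14)%997=536 h(65,14)=(65*31+14)%997=35 h(28,3)=(28*31+3)%997=871 h(34,56)=(34*31+56)%997=113 -> [536, 35, 871, 113]
  L2: h(536,35)=(536*31+35)%997=699 h(871,113)=(871*31+113)%997=195 -> [699, 195]
  L3: h(699,195)=(699*31+195)%997=927 -> [927]
  root = 927 != target 512
Candidate B: set leaf[3] = 89 -> leaves = [5, 14, 65, 89, 28, 3, 34, 56]
  L0: [5, 14, 65, 89, 28, 3, 34, 56]
  L1: h(5,14)=(5*31+14)%997=169 h(65,89)=(65*31+89)%997=110 h(28,3)=(28*31+3)%997=871 h(34,56)=(34*31+56)%997=113 -> [169, 110, 871, 113]
  L2: h(169,110)=(169*31+110)%997=364 h(871,113)=(871*31+113)%997=195 -> [364, 195]
  L3: h(364,195)=(364*31+195)%997=512 -> [512]
  root = 512 == target 512  ** MATCH **
Candidate C: set leaf[1] = 82 -> leaves = [5, 82, 65, 14, 28, 3, 34, 56]
  L0: [5, 82, 65, 14, 28, 3, 34, 56]
  L1: h(5,82)=(5*31+82)%997=237 h(65,14)=(65*31+14)%997=35 h(28,3)=(28*31+3)%997=871 h(34,56)=(34*31+56)%997=113 -> [237, 35, 871, 113]
  L2: h(237,35)=(237*31+35)%997=403 h(871,113)=(871*31+113)%997=195 -> [403, 195]
  L3: h(403,195)=(403*31+195)%997=724 -> [724]
  root = 724 != target 512
Candidate B produces the target root.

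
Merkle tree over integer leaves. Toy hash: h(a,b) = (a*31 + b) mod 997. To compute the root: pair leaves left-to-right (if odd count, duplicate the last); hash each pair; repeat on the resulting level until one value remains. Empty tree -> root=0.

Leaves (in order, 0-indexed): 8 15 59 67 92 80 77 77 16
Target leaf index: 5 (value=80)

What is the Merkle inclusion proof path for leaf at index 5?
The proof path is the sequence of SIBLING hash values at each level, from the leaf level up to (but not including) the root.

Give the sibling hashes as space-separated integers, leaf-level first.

L0 (leaves): [8, 15, 59, 67, 92, 80, 77, 77, 16], target index=5
L1: h(8,15)=(8*31+15)%997=263 [pair 0] h(59,67)=(59*31+67)%997=899 [pair 1] h(92,80)=(92*31+80)%997=938 [pair 2] h(77,77)=(77*31+77)%997=470 [pair 3] h(16,16)=(16*31+16)%997=512 [pair 4] -> [263, 899, 938, 470, 512]
  Sibling for proof at L0: 92
L2: h(263,899)=(263*31+899)%997=79 [pair 0] h(938,470)=(938*31+470)%997=635 [pair 1] h(512,512)=(512*31+512)%997=432 [pair 2] -> [79, 635, 432]
  Sibling for proof at L1: 470
L3: h(79,635)=(79*31+635)%997=93 [pair 0] h(432,432)=(432*31+432)%997=863 [pair 1] -> [93, 863]
  Sibling for proof at L2: 79
L4: h(93,863)=(93*31+863)%997=755 [pair 0] -> [755]
  Sibling for proof at L3: 863
Root: 755
Proof path (sibling hashes from leaf to root): [92, 470, 79, 863]

Answer: 92 470 79 863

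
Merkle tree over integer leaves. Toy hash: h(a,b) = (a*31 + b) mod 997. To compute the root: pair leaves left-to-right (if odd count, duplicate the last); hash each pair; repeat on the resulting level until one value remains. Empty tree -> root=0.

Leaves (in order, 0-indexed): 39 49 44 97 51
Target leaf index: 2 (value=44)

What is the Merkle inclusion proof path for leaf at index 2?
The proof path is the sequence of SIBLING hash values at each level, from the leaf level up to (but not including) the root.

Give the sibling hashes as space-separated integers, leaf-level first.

Answer: 97 261 380

Derivation:
L0 (leaves): [39, 49, 44, 97, 51], target index=2
L1: h(39,49)=(39*31+49)%997=261 [pair 0] h(44,97)=(44*31+97)%997=464 [pair 1] h(51,51)=(51*31+51)%997=635 [pair 2] -> [261, 464, 635]
  Sibling for proof at L0: 97
L2: h(261,464)=(261*31+464)%997=579 [pair 0] h(635,635)=(635*31+635)%997=380 [pair 1] -> [579, 380]
  Sibling for proof at L1: 261
L3: h(579,380)=(579*31+380)%997=383 [pair 0] -> [383]
  Sibling for proof at L2: 380
Root: 383
Proof path (sibling hashes from leaf to root): [97, 261, 380]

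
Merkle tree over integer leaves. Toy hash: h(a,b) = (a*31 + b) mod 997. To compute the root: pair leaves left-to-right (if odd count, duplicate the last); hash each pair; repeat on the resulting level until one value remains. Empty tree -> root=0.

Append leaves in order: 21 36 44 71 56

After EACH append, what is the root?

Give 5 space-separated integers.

Answer: 21 687 771 798 328

Derivation:
After append 21 (leaves=[21]):
  L0: [21]
  root=21
After append 36 (leaves=[21, 36]):
  L0: [21, 36]
  L1: h(21,36)=(21*31+36)%997=687 -> [687]
  root=687
After append 44 (leaves=[21, 36, 44]):
  L0: [21, 36, 44]
  L1: h(21,36)=(21*31+36)%997=687 h(44,44)=(44*31+44)%997=411 -> [687, 411]
  L2: h(687,411)=(687*31+411)%997=771 -> [771]
  root=771
After append 71 (leaves=[21, 36, 44, 71]):
  L0: [21, 36, 44, 71]
  L1: h(21,36)=(21*31+36)%997=687 h(44,71)=(44*31+71)%997=438 -> [687, 438]
  L2: h(687,438)=(687*31+438)%997=798 -> [798]
  root=798
After append 56 (leaves=[21, 36, 44, 71, 56]):
  L0: [21, 36, 44, 71, 56]
  L1: h(21,36)=(21*31+36)%997=687 h(44,71)=(44*31+71)%997=438 h(56,56)=(56*31+56)%997=795 -> [687, 438, 795]
  L2: h(687,438)=(687*31+438)%997=798 h(795,795)=(795*31+795)%997=515 -> [798, 515]
  L3: h(798,515)=(798*31+515)%997=328 -> [328]
  root=328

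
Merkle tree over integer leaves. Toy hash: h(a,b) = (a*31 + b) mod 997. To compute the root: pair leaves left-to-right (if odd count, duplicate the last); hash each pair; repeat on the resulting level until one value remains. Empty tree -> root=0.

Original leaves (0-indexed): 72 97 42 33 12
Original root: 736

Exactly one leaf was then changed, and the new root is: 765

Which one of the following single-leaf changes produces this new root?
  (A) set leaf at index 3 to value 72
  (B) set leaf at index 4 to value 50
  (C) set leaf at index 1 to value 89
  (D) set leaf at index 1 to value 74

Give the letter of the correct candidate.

Original leaves: [72, 97, 42, 33, 12]
Target new root: 765
Try each candidate change and compute the resulting root:
Candidate A: set leaf[3] = 72 -> leaves = [72, 97, 42, 72, 12]
  L0: [72, 97, 42, 72, 12]
  L1: h(72,97)=(72*31+97)%997=335 h(42,72)=(42*31+72)%997=377 h(12,12)=(12*31+12)%997=384 -> [335, 377, 384]
  L2: h(335,377)=(335*31+377)%997=792 h(384,384)=(384*31+384)%997=324 -> [792, 324]
  L3: h(792,324)=(792*31+324)%997=948 -> [948]
  root = 948 != target 765
Candidate B: set leaf[4] = 50 -> leaves = [72, 97, 42, 33, 50]
  L0: [72, 97, 42, 33, 50]
  L1: h(72,97)=(72*31+97)%997=335 h(42,33)=(42*31+33)%997=338 h(50,50)=(50*31+50)%997=603 -> [335, 338, 603]
  L2: h(335,338)=(335*31+338)%997=753 h(603,603)=(603*31+603)%997=353 -> [753, 353]
  L3: h(753,353)=(753*31+353)%997=765 -> [765]
  root = 765 == target 765  ** MATCH **
Candidate C: set leaf[1] = 89 -> leaves = [72, 89, 42, 33, 12]
  L0: [72, 89, 42, 33, 12]
  L1: h(72,89)=(72*31+89)%997=327 h(42,33)=(42*31+33)%997=338 h(12,12)=(12*31+12)%997=384 -> [327, 338, 384]
  L2: h(327,338)=(327*31+338)%997=505 h(384,384)=(384*31+384)%997=324 -> [505, 324]
  L3: h(505,324)=(505*31+324)%997=27 -> [27]
  root = 27 != target 765
Candidate D: set leaf[1] = 74 -> leaves = [72, 74, 42, 33, 12]
  L0: [72, 74, 42, 33, 12]
  L1: h(72,74)=(72*31+74)%997=312 h(42,33)=(42*31+33)%997=338 h(12,12)=(12*31+12)%997=384 -> [312, 338, 384]
  L2: h(312,338)=(312*31+338)%997=40 h(384,384)=(384*31+384)%997=324 -> [40, 324]
  L3: h(40,324)=(40*31+324)%997=567 -> [567]
  root = 567 != target 765
Candidate B produces the target root.

Answer: B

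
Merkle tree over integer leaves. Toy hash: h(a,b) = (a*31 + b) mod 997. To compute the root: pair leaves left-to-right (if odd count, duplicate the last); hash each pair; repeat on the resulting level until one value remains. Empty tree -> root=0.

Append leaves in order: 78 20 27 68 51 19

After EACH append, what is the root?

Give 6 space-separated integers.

Answer: 78 444 670 711 487 460

Derivation:
After append 78 (leaves=[78]):
  L0: [78]
  root=78
After append 20 (leaves=[78, 20]):
  L0: [78, 20]
  L1: h(78,20)=(78*31+20)%997=444 -> [444]
  root=444
After append 27 (leaves=[78, 20, 27]):
  L0: [78, 20, 27]
  L1: h(78,20)=(78*31+20)%997=444 h(27,27)=(27*31+27)%997=864 -> [444, 864]
  L2: h(444,864)=(444*31+864)%997=670 -> [670]
  root=670
After append 68 (leaves=[78, 20, 27, 68]):
  L0: [78, 20, 27, 68]
  L1: h(78,20)=(78*31+20)%997=444 h(27,68)=(27*31+68)%997=905 -> [444, 905]
  L2: h(444,905)=(444*31+905)%997=711 -> [711]
  root=711
After append 51 (leaves=[78, 20, 27, 68, 51]):
  L0: [78, 20, 27, 68, 51]
  L1: h(78,20)=(78*31+20)%997=444 h(27,68)=(27*31+68)%997=905 h(51,51)=(51*31+51)%997=635 -> [444, 905, 635]
  L2: h(444,905)=(444*31+905)%997=711 h(635,635)=(635*31+635)%997=380 -> [711, 380]
  L3: h(711,380)=(711*31+380)%997=487 -> [487]
  root=487
After append 19 (leaves=[78, 20, 27, 68, 51, 19]):
  L0: [78, 20, 27, 68, 51, 19]
  L1: h(78,20)=(78*31+20)%997=444 h(27,68)=(27*31+68)%997=905 h(51,19)=(51*31+19)%997=603 -> [444, 905, 603]
  L2: h(444,905)=(444*31+905)%997=711 h(603,603)=(603*31+603)%997=353 -> [711, 353]
  L3: h(711,353)=(711*31+353)%997=460 -> [460]
  root=460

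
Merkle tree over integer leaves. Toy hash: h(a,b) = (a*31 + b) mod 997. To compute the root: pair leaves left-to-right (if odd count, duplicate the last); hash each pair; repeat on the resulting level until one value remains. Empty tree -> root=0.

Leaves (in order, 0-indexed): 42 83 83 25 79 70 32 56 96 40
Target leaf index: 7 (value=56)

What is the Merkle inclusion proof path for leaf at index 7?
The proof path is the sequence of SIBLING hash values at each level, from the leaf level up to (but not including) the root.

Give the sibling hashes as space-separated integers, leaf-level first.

L0 (leaves): [42, 83, 83, 25, 79, 70, 32, 56, 96, 40], target index=7
L1: h(42,83)=(42*31+83)%997=388 [pair 0] h(83,25)=(83*31+25)%997=604 [pair 1] h(79,70)=(79*31+70)%997=525 [pair 2] h(32,56)=(32*31+56)%997=51 [pair 3] h(96,40)=(96*31+40)%997=25 [pair 4] -> [388, 604, 525, 51, 25]
  Sibling for proof at L0: 32
L2: h(388,604)=(388*31+604)%997=668 [pair 0] h(525,51)=(525*31+51)%997=374 [pair 1] h(25,25)=(25*31+25)%997=800 [pair 2] -> [668, 374, 800]
  Sibling for proof at L1: 525
L3: h(668,374)=(668*31+374)%997=145 [pair 0] h(800,800)=(800*31+800)%997=675 [pair 1] -> [145, 675]
  Sibling for proof at L2: 668
L4: h(145,675)=(145*31+675)%997=185 [pair 0] -> [185]
  Sibling for proof at L3: 675
Root: 185
Proof path (sibling hashes from leaf to root): [32, 525, 668, 675]

Answer: 32 525 668 675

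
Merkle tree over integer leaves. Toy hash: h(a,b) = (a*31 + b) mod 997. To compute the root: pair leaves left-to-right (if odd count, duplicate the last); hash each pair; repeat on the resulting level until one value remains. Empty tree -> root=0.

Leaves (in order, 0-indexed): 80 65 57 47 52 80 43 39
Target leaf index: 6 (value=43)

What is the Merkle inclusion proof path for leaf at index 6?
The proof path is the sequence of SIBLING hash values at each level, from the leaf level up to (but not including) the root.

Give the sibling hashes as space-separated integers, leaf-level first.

Answer: 39 695 949

Derivation:
L0 (leaves): [80, 65, 57, 47, 52, 80, 43, 39], target index=6
L1: h(80,65)=(80*31+65)%997=551 [pair 0] h(57,47)=(57*31+47)%997=817 [pair 1] h(52,80)=(52*31+80)%997=695 [pair 2] h(43,39)=(43*31+39)%997=375 [pair 3] -> [551, 817, 695, 375]
  Sibling for proof at L0: 39
L2: h(551,817)=(551*31+817)%997=949 [pair 0] h(695,375)=(695*31+375)%997=983 [pair 1] -> [949, 983]
  Sibling for proof at L1: 695
L3: h(949,983)=(949*31+983)%997=492 [pair 0] -> [492]
  Sibling for proof at L2: 949
Root: 492
Proof path (sibling hashes from leaf to root): [39, 695, 949]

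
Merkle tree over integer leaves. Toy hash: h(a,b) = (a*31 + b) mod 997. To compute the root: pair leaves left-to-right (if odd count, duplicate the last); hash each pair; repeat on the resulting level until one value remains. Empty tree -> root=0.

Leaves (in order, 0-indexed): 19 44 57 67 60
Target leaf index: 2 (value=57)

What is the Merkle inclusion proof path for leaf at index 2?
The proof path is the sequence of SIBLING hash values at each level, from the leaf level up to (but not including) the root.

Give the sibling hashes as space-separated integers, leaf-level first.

Answer: 67 633 623

Derivation:
L0 (leaves): [19, 44, 57, 67, 60], target index=2
L1: h(19,44)=(19*31+44)%997=633 [pair 0] h(57,67)=(57*31+67)%997=837 [pair 1] h(60,60)=(60*31+60)%997=923 [pair 2] -> [633, 837, 923]
  Sibling for proof at L0: 67
L2: h(633,837)=(633*31+837)%997=520 [pair 0] h(923,923)=(923*31+923)%997=623 [pair 1] -> [520, 623]
  Sibling for proof at L1: 633
L3: h(520,623)=(520*31+623)%997=791 [pair 0] -> [791]
  Sibling for proof at L2: 623
Root: 791
Proof path (sibling hashes from leaf to root): [67, 633, 623]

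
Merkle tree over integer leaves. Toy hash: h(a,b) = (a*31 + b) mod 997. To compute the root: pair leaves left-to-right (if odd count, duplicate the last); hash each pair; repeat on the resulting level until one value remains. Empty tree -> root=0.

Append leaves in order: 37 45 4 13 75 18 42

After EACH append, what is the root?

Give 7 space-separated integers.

After append 37 (leaves=[37]):
  L0: [37]
  root=37
After append 45 (leaves=[37, 45]):
  L0: [37, 45]
  L1: h(37,45)=(37*31+45)%997=195 -> [195]
  root=195
After append 4 (leaves=[37, 45, 4]):
  L0: [37, 45, 4]
  L1: h(37,45)=(37*31+45)%997=195 h(4,4)=(4*31+4)%997=128 -> [195, 128]
  L2: h(195,128)=(195*31+128)%997=191 -> [191]
  root=191
After append 13 (leaves=[37, 45, 4, 13]):
  L0: [37, 45, 4, 13]
  L1: h(37,45)=(37*31+45)%997=195 h(4,13)=(4*31+13)%997=137 -> [195, 137]
  L2: h(195,137)=(195*31+137)%997=200 -> [200]
  root=200
After append 75 (leaves=[37, 45, 4, 13, 75]):
  L0: [37, 45, 4, 13, 75]
  L1: h(37,45)=(37*31+45)%997=195 h(4,13)=(4*31+13)%997=137 h(75,75)=(75*31+75)%997=406 -> [195, 137, 406]
  L2: h(195,137)=(195*31+137)%997=200 h(406,406)=(406*31+406)%997=31 -> [200, 31]
  L3: h(200,31)=(200*31+31)%997=249 -> [249]
  root=249
After append 18 (leaves=[37, 45, 4, 13, 75, 18]):
  L0: [37, 45, 4, 13, 75, 18]
  L1: h(37,45)=(37*31+45)%997=195 h(4,13)=(4*31+13)%997=137 h(75,18)=(75*31+18)%997=349 -> [195, 137, 349]
  L2: h(195,137)=(195*31+137)%997=200 h(349,349)=(349*31+349)%997=201 -> [200, 201]
  L3: h(200,201)=(200*31+201)%997=419 -> [419]
  root=419
After append 42 (leaves=[37, 45, 4, 13, 75, 18, 42]):
  L0: [37, 45, 4, 13, 75, 18, 42]
  L1: h(37,45)=(37*31+45)%997=195 h(4,13)=(4*31+13)%997=137 h(75,18)=(75*31+18)%997=349 h(42,42)=(42*31+42)%997=347 -> [195, 137, 349, 347]
  L2: h(195,137)=(195*31+137)%997=200 h(349,347)=(349*31+347)%997=199 -> [200, 199]
  L3: h(200,199)=(200*31+199)%997=417 -> [417]
  root=417

Answer: 37 195 191 200 249 419 417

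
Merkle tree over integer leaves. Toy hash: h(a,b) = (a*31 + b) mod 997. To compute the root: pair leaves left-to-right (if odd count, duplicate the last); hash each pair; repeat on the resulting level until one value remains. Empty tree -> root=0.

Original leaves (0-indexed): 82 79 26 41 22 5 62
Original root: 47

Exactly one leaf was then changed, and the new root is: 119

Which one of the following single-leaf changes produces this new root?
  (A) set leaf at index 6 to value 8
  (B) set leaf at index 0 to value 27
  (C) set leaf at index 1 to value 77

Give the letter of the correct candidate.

Answer: C

Derivation:
Original leaves: [82, 79, 26, 41, 22, 5, 62]
Target new root: 119
Try each candidate change and compute the resulting root:
Candidate A: set leaf[6] = 8 -> leaves = [82, 79, 26, 41, 22, 5, 8]
  L0: [82, 79, 26, 41, 22, 5, 8]
  L1: h(82,79)=(82*31+79)%997=627 h(26,41)=(26*31+41)%997=847 h(22,5)=(22*31+5)%997=687 h(8,8)=(8*31+8)%997=256 -> [627, 847, 687, 256]
  L2: h(627,847)=(627*31+847)%997=344 h(687,256)=(687*31+256)%997=616 -> [344, 616]
  L3: h(344,616)=(344*31+616)%997=313 -> [313]
  root = 313 != target 119
Candidate B: set leaf[0] = 27 -> leaves = [27, 79, 26, 41, 22, 5, 62]
  L0: [27, 79, 26, 41, 22, 5, 62]
  L1: h(27,79)=(27*31+79)%997=916 h(26,41)=(26*31+41)%997=847 h(22,5)=(22*31+5)%997=687 h(62,62)=(62*31+62)%997=987 -> [916, 847, 687, 987]
  L2: h(916,847)=(916*31+847)%997=330 h(687,987)=(687*31+987)%997=350 -> [330, 350]
  L3: h(330,350)=(330*31+350)%997=610 -> [610]
  root = 610 != target 119
Candidate C: set leaf[1] = 77 -> leaves = [82, 77, 26, 41, 22, 5, 62]
  L0: [82, 77, 26, 41, 22, 5, 62]
  L1: h(82,77)=(82*31+77)%997=625 h(26,41)=(26*31+41)%997=847 h(22,5)=(22*31+5)%997=687 h(62,62)=(62*31+62)%997=987 -> [625, 847, 687, 987]
  L2: h(625,847)=(625*31+847)%997=282 h(687,987)=(687*31+987)%997=350 -> [282, 350]
  L3: h(282,350)=(282*31+350)%997=119 -> [119]
  root = 119 == target 119  ** MATCH **
Candidate C produces the target root.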